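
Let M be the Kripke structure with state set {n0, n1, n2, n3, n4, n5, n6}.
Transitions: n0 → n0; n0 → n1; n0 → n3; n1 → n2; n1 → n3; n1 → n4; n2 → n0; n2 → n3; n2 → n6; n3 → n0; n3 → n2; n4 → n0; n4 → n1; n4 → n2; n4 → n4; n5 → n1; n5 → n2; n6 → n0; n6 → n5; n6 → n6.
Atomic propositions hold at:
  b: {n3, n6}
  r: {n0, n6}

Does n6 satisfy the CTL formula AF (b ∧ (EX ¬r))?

Sat(¬r) = {n1, n2, n3, n4, n5}
Sat(EX ¬r) = {s : some successor in {n1, n2, n3, n4, n5}} = {n0, n1, n2, n3, n4, n5, n6}
Sat(b ∧ (EX ¬r)) = {n3, n6}
AF (b ∧ (EX ¬r)): least fixpoint, start Z0 = {n3, n6}, add states with every successor in Z. Already a fixed point.
Sat(AF (b ∧ (EX ¬r))) = {n3, n6}
n6 ∈ Sat(AF (b ∧ (EX ¬r))) = {n3, n6}, so the formula holds at n6.

Yes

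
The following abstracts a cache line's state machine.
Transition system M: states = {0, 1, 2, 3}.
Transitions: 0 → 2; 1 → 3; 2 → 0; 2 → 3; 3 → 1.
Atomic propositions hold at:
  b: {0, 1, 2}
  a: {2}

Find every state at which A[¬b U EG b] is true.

Sat(¬b) = {3}
EG b: greatest fixpoint, start Z0 = {0, 1, 2}, keep only states in Sat with some successor in Z. Z1 = {0, 2}; fixed.
Sat(EG b) = {0, 2}
A[¬b U EG b]: least fixpoint, start Z0 = Sat(EG b) = {0, 2}, add states in Sat(¬b) with every successor in Z. Already a fixed point.
Sat(A[¬b U EG b]) = {0, 2}

{0, 2}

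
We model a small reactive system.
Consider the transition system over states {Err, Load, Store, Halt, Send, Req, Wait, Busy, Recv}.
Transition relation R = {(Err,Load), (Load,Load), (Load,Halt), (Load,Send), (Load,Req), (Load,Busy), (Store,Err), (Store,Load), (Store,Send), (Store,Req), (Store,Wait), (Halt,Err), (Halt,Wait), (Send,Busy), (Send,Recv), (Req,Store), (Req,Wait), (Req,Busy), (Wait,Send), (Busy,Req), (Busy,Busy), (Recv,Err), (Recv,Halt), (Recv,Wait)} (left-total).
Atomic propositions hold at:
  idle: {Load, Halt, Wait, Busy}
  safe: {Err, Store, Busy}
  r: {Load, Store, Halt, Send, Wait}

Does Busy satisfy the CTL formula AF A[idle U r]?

No

A[idle U r]: least fixpoint, start Z0 = Sat(r) = {Load, Store, Halt, Send, Wait}, add states in Sat(idle) with every successor in Z. Already a fixed point.
Sat(A[idle U r]) = {Load, Store, Halt, Send, Wait}
AF A[idle U r]: least fixpoint, start Z0 = {Load, Store, Halt, Send, Wait}, add states with every successor in Z. Z1 = {Err, Load, Store, Halt, Send, Wait}; Z2 = {Err, Load, Store, Halt, Send, Wait, Recv}; fixed.
Sat(AF A[idle U r]) = {Err, Load, Store, Halt, Send, Wait, Recv}
Busy ∉ Sat(AF A[idle U r]) = {Err, Load, Store, Halt, Send, Wait, Recv}, so the formula does not hold at Busy.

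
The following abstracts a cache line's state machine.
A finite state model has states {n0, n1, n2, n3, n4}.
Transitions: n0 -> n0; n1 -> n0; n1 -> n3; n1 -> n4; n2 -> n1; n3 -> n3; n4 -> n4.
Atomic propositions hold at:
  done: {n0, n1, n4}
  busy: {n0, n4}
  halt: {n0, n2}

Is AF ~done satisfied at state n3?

Sat(~done) = {n2, n3}
AF ~done: least fixpoint, start Z0 = {n2, n3}, add states with every successor in Z. Already a fixed point.
Sat(AF ~done) = {n2, n3}
n3 ∈ Sat(AF ~done) = {n2, n3}, so the formula holds at n3.

Yes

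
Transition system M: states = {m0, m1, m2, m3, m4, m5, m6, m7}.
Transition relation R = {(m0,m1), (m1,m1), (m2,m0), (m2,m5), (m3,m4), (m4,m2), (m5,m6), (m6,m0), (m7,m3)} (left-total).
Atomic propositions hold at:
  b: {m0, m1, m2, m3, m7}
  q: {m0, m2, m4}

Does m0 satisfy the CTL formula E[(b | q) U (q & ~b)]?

No

Sat(b | q) = {m0, m1, m2, m3, m4, m7}
Sat(~b) = {m4, m5, m6}
Sat(q & ~b) = {m4}
E[(b | q) U (q & ~b)]: least fixpoint, start Z0 = Sat((q & ~b)) = {m4}, add states in Sat(b | q) with some successor in Z. Z1 = {m3, m4}; Z2 = {m3, m4, m7}; fixed.
Sat(E[(b | q) U (q & ~b)]) = {m3, m4, m7}
m0 ∉ Sat(E[(b | q) U (q & ~b)]) = {m3, m4, m7}, so the formula does not hold at m0.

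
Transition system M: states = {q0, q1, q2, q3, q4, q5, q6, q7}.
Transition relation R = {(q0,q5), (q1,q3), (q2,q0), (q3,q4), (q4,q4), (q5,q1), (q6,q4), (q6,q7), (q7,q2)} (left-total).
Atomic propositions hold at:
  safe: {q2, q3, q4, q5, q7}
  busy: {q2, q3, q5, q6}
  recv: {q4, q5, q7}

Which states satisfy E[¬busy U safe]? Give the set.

{q0, q1, q2, q3, q4, q5, q7}

Sat(¬busy) = {q0, q1, q4, q7}
E[¬busy U safe]: least fixpoint, start Z0 = Sat(safe) = {q2, q3, q4, q5, q7}, add states in Sat(¬busy) with some successor in Z. Z1 = {q0, q1, q2, q3, q4, q5, q7}; fixed.
Sat(E[¬busy U safe]) = {q0, q1, q2, q3, q4, q5, q7}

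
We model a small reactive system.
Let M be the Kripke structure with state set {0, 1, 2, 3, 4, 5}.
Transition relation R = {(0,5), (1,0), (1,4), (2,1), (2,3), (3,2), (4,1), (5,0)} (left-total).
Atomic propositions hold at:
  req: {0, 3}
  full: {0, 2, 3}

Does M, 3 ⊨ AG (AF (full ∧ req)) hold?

No

Sat(full ∧ req) = {0, 3}
AF (full ∧ req): least fixpoint, start Z0 = {0, 3}, add states with every successor in Z. Z1 = {0, 3, 5}; fixed.
Sat(AF (full ∧ req)) = {0, 3, 5}
AG (AF (full ∧ req)): greatest fixpoint, start Z0 = {0, 3, 5}, keep only states in Sat with every successor in Z. Z1 = {0, 5}; fixed.
Sat(AG (AF (full ∧ req))) = {0, 5}
3 ∉ Sat(AG (AF (full ∧ req))) = {0, 5}, so the formula does not hold at 3.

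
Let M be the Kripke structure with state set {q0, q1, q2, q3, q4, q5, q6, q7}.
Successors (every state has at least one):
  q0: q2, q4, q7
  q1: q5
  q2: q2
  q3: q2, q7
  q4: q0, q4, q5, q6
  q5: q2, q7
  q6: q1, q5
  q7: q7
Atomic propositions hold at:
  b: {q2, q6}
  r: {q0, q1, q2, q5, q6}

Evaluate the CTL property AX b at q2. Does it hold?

Sat(AX b) = {s : every successor in {q2, q6}} = {q2}
q2 ∈ Sat(AX b) = {q2}, so the formula holds at q2.

Yes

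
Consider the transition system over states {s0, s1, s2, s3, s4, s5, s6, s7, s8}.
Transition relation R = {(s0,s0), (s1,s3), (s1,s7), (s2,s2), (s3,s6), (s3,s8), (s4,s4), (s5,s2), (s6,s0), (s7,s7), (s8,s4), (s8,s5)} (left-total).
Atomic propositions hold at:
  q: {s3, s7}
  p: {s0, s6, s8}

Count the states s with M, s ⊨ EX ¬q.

7

Sat(¬q) = {s0, s1, s2, s4, s5, s6, s8}
Sat(EX ¬q) = {s : some successor in {s0, s1, s2, s4, s5, s6, s8}} = {s0, s2, s3, s4, s5, s6, s8}
|Sat(EX ¬q)| = |{s0, s2, s3, s4, s5, s6, s8}| = 7.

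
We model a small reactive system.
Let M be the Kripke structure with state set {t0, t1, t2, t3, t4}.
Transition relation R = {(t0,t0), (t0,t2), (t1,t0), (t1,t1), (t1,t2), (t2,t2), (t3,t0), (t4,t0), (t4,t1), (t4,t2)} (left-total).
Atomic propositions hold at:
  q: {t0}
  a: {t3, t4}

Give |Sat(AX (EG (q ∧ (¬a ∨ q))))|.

1

Sat(¬a) = {t0, t1, t2}
Sat(¬a ∨ q) = {t0, t1, t2}
Sat(q ∧ (¬a ∨ q)) = {t0}
EG (q ∧ (¬a ∨ q)): greatest fixpoint, start Z0 = {t0}, keep only states in Sat with some successor in Z. Already a fixed point.
Sat(EG (q ∧ (¬a ∨ q))) = {t0}
Sat(AX (EG (q ∧ (¬a ∨ q)))) = {s : every successor in {t0}} = {t3}
|Sat(AX (EG (q ∧ (¬a ∨ q))))| = |{t3}| = 1.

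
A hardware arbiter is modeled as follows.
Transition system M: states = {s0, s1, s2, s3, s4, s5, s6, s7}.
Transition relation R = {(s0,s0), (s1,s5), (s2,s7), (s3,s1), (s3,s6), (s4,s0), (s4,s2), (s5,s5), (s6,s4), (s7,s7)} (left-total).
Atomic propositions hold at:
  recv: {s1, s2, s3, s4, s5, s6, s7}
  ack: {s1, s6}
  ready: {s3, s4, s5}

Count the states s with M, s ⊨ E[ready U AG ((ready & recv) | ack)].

Sat(ready & recv) = {s3, s4, s5}
Sat((ready & recv) | ack) = {s1, s3, s4, s5, s6}
AG ((ready & recv) | ack): greatest fixpoint, start Z0 = {s1, s3, s4, s5, s6}, keep only states in Sat with every successor in Z. Z1 = {s1, s3, s5, s6}; Z2 = {s1, s3, s5}; Z3 = {s1, s5}; fixed.
Sat(AG ((ready & recv) | ack)) = {s1, s5}
E[ready U AG ((ready & recv) | ack)]: least fixpoint, start Z0 = Sat(AG ((ready & recv) | ack)) = {s1, s5}, add states in Sat(ready) with some successor in Z. Z1 = {s1, s3, s5}; fixed.
Sat(E[ready U AG ((ready & recv) | ack)]) = {s1, s3, s5}
|Sat(E[ready U AG ((ready & recv) | ack)])| = |{s1, s3, s5}| = 3.

3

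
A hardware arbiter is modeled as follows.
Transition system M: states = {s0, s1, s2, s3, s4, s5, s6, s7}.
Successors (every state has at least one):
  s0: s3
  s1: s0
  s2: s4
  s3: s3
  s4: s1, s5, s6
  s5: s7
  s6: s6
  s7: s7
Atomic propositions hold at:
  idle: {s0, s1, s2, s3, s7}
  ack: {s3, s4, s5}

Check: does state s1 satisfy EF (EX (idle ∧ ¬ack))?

Yes

Sat(¬ack) = {s0, s1, s2, s6, s7}
Sat(idle ∧ ¬ack) = {s0, s1, s2, s7}
Sat(EX (idle ∧ ¬ack)) = {s : some successor in {s0, s1, s2, s7}} = {s1, s4, s5, s7}
EF (EX (idle ∧ ¬ack)): least fixpoint, start Z0 = {s1, s4, s5, s7}, add states with some successor in Z. Z1 = {s1, s2, s4, s5, s7}; fixed.
Sat(EF (EX (idle ∧ ¬ack))) = {s1, s2, s4, s5, s7}
s1 ∈ Sat(EF (EX (idle ∧ ¬ack))) = {s1, s2, s4, s5, s7}, so the formula holds at s1.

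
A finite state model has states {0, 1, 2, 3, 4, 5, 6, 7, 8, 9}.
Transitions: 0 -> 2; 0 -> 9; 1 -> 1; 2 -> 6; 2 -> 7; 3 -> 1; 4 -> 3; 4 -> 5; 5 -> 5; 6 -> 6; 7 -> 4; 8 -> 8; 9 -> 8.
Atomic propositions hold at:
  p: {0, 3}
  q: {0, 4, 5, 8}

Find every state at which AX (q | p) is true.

Sat(q | p) = {0, 3, 4, 5, 8}
Sat(AX (q | p)) = {s : every successor in {0, 3, 4, 5, 8}} = {4, 5, 7, 8, 9}

{4, 5, 7, 8, 9}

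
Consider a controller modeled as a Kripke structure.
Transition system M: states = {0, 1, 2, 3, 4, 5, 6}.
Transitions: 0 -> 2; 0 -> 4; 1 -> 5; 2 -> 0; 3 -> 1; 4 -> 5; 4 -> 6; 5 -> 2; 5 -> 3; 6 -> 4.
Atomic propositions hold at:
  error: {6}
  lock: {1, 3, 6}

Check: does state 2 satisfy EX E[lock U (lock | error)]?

Sat(lock | error) = {1, 3, 6}
E[lock U (lock | error)]: least fixpoint, start Z0 = Sat((lock | error)) = {1, 3, 6}, add states in Sat(lock) with some successor in Z. Already a fixed point.
Sat(E[lock U (lock | error)]) = {1, 3, 6}
Sat(EX E[lock U (lock | error)]) = {s : some successor in {1, 3, 6}} = {3, 4, 5}
2 ∉ Sat(EX E[lock U (lock | error)]) = {3, 4, 5}, so the formula does not hold at 2.

No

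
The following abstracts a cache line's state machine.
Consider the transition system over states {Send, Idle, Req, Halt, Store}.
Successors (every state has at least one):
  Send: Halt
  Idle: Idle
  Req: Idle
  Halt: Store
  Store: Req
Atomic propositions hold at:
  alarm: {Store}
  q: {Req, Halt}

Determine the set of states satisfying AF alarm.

{Send, Halt, Store}

AF alarm: least fixpoint, start Z0 = {Store}, add states with every successor in Z. Z1 = {Halt, Store}; Z2 = {Send, Halt, Store}; fixed.
Sat(AF alarm) = {Send, Halt, Store}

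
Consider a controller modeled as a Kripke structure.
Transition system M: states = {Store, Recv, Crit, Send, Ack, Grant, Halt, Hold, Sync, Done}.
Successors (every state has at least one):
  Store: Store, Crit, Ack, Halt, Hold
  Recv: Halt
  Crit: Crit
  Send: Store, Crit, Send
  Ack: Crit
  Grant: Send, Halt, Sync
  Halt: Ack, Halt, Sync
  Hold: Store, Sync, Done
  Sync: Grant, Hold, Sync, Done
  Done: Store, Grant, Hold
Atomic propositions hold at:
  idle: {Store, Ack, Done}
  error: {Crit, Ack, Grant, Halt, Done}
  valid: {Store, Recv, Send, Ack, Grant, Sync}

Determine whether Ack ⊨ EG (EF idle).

EF idle: least fixpoint, start Z0 = {Store, Ack, Done}, add states with some successor in Z. Z1 = {Store, Send, Ack, Halt, Hold, Sync, Done}; Z2 = {Store, Recv, Send, Ack, Grant, Halt, Hold, Sync, Done}; fixed.
Sat(EF idle) = {Store, Recv, Send, Ack, Grant, Halt, Hold, Sync, Done}
EG (EF idle): greatest fixpoint, start Z0 = {Store, Recv, Send, Ack, Grant, Halt, Hold, Sync, Done}, keep only states in Sat with some successor in Z. Z1 = {Store, Recv, Send, Grant, Halt, Hold, Sync, Done}; fixed.
Sat(EG (EF idle)) = {Store, Recv, Send, Grant, Halt, Hold, Sync, Done}
Ack ∉ Sat(EG (EF idle)) = {Store, Recv, Send, Grant, Halt, Hold, Sync, Done}, so the formula does not hold at Ack.

No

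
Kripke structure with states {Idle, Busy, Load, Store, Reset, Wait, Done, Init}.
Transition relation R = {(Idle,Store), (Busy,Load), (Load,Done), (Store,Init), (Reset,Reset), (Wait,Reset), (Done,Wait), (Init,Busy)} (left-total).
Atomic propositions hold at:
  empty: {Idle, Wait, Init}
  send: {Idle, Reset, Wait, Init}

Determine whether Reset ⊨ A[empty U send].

Yes

A[empty U send]: least fixpoint, start Z0 = Sat(send) = {Idle, Reset, Wait, Init}, add states in Sat(empty) with every successor in Z. Already a fixed point.
Sat(A[empty U send]) = {Idle, Reset, Wait, Init}
Reset ∈ Sat(A[empty U send]) = {Idle, Reset, Wait, Init}, so the formula holds at Reset.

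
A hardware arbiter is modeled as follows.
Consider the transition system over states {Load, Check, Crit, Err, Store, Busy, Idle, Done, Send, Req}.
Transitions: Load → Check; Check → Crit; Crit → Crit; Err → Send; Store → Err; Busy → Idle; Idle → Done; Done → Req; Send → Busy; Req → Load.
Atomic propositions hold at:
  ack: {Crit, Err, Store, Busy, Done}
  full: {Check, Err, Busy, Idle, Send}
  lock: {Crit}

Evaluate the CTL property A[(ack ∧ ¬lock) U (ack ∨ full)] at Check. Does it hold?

Sat(¬lock) = {Load, Check, Err, Store, Busy, Idle, Done, Send, Req}
Sat(ack ∧ ¬lock) = {Err, Store, Busy, Done}
Sat(ack ∨ full) = {Check, Crit, Err, Store, Busy, Idle, Done, Send}
A[(ack ∧ ¬lock) U (ack ∨ full)]: least fixpoint, start Z0 = Sat((ack ∨ full)) = {Check, Crit, Err, Store, Busy, Idle, Done, Send}, add states in Sat(ack ∧ ¬lock) with every successor in Z. Already a fixed point.
Sat(A[(ack ∧ ¬lock) U (ack ∨ full)]) = {Check, Crit, Err, Store, Busy, Idle, Done, Send}
Check ∈ Sat(A[(ack ∧ ¬lock) U (ack ∨ full)]) = {Check, Crit, Err, Store, Busy, Idle, Done, Send}, so the formula holds at Check.

Yes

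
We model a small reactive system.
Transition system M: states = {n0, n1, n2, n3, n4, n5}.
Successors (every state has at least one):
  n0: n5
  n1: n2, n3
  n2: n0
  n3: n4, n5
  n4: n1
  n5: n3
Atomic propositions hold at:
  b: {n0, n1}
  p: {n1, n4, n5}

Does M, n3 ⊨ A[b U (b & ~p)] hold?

No

Sat(~p) = {n0, n2, n3}
Sat(b & ~p) = {n0}
A[b U (b & ~p)]: least fixpoint, start Z0 = Sat((b & ~p)) = {n0}, add states in Sat(b) with every successor in Z. Already a fixed point.
Sat(A[b U (b & ~p)]) = {n0}
n3 ∉ Sat(A[b U (b & ~p)]) = {n0}, so the formula does not hold at n3.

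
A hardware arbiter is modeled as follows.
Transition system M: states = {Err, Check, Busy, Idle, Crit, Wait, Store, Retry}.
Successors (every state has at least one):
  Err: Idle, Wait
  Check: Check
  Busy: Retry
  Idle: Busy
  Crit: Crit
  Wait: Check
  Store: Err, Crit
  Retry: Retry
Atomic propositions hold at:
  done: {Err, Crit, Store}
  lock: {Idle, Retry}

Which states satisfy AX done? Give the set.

Sat(AX done) = {s : every successor in {Err, Crit, Store}} = {Crit, Store}

{Crit, Store}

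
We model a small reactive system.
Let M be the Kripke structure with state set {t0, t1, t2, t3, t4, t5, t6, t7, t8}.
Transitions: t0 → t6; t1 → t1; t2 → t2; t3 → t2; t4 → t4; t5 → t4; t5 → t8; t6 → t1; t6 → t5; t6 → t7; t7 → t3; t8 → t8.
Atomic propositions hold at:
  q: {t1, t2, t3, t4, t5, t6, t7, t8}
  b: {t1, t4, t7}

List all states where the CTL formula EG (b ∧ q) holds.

{t1, t4}

Sat(b ∧ q) = {t1, t4, t7}
EG (b ∧ q): greatest fixpoint, start Z0 = {t1, t4, t7}, keep only states in Sat with some successor in Z. Z1 = {t1, t4}; fixed.
Sat(EG (b ∧ q)) = {t1, t4}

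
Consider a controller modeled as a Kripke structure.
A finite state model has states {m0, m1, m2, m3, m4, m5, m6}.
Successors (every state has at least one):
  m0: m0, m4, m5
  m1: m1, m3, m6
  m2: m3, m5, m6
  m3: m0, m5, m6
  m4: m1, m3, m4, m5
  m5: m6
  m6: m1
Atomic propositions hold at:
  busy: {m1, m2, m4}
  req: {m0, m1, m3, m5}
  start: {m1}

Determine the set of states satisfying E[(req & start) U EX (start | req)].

{m0, m1, m2, m3, m4, m6}

Sat(req & start) = {m1}
Sat(start | req) = {m0, m1, m3, m5}
Sat(EX (start | req)) = {s : some successor in {m0, m1, m3, m5}} = {m0, m1, m2, m3, m4, m6}
E[(req & start) U EX (start | req)]: least fixpoint, start Z0 = Sat(EX (start | req)) = {m0, m1, m2, m3, m4, m6}, add states in Sat(req & start) with some successor in Z. Already a fixed point.
Sat(E[(req & start) U EX (start | req)]) = {m0, m1, m2, m3, m4, m6}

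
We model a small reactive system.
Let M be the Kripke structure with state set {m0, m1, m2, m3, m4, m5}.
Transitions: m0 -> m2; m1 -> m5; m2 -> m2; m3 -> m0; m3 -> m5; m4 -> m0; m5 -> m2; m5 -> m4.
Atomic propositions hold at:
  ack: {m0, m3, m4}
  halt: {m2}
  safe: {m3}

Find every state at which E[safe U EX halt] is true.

{m0, m2, m3, m5}

Sat(EX halt) = {s : some successor in {m2}} = {m0, m2, m5}
E[safe U EX halt]: least fixpoint, start Z0 = Sat(EX halt) = {m0, m2, m5}, add states in Sat(safe) with some successor in Z. Z1 = {m0, m2, m3, m5}; fixed.
Sat(E[safe U EX halt]) = {m0, m2, m3, m5}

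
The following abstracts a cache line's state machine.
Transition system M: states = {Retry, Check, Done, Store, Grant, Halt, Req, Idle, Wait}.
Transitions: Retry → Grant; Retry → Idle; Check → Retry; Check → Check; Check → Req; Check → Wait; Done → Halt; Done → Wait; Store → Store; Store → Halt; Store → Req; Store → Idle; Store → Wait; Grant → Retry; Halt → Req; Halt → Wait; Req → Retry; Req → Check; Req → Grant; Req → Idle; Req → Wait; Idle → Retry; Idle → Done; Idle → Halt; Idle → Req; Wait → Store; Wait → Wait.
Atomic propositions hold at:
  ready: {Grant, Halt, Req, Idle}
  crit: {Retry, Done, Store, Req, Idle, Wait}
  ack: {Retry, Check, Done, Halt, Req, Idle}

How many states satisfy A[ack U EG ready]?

3

EG ready: greatest fixpoint, start Z0 = {Grant, Halt, Req, Idle}, keep only states in Sat with some successor in Z. Z1 = {Halt, Req, Idle}; fixed.
Sat(EG ready) = {Halt, Req, Idle}
A[ack U EG ready]: least fixpoint, start Z0 = Sat(EG ready) = {Halt, Req, Idle}, add states in Sat(ack) with every successor in Z. Already a fixed point.
Sat(A[ack U EG ready]) = {Halt, Req, Idle}
|Sat(A[ack U EG ready])| = |{Halt, Req, Idle}| = 3.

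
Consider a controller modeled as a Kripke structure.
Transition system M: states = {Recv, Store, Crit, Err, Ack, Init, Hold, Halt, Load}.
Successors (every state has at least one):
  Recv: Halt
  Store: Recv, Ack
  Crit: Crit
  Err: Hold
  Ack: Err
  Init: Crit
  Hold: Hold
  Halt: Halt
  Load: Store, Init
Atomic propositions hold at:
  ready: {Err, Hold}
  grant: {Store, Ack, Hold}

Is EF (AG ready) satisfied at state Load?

AG ready: greatest fixpoint, start Z0 = {Err, Hold}, keep only states in Sat with every successor in Z. Already a fixed point.
Sat(AG ready) = {Err, Hold}
EF (AG ready): least fixpoint, start Z0 = {Err, Hold}, add states with some successor in Z. Z1 = {Err, Ack, Hold}; Z2 = {Store, Err, Ack, Hold}; Z3 = {Store, Err, Ack, Hold, Load}; fixed.
Sat(EF (AG ready)) = {Store, Err, Ack, Hold, Load}
Load ∈ Sat(EF (AG ready)) = {Store, Err, Ack, Hold, Load}, so the formula holds at Load.

Yes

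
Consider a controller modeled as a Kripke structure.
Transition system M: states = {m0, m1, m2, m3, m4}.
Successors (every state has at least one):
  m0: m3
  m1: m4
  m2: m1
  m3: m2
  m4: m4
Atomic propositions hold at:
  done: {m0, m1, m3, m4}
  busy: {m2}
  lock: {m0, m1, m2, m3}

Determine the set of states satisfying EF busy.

EF busy: least fixpoint, start Z0 = {m2}, add states with some successor in Z. Z1 = {m2, m3}; Z2 = {m0, m2, m3}; fixed.
Sat(EF busy) = {m0, m2, m3}

{m0, m2, m3}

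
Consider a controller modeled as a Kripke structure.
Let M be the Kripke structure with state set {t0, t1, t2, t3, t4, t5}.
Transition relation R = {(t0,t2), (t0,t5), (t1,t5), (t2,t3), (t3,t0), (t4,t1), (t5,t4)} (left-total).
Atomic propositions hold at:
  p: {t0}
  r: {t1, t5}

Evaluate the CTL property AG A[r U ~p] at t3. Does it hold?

Sat(~p) = {t1, t2, t3, t4, t5}
A[r U ~p]: least fixpoint, start Z0 = Sat(~p) = {t1, t2, t3, t4, t5}, add states in Sat(r) with every successor in Z. Already a fixed point.
Sat(A[r U ~p]) = {t1, t2, t3, t4, t5}
AG A[r U ~p]: greatest fixpoint, start Z0 = {t1, t2, t3, t4, t5}, keep only states in Sat with every successor in Z. Z1 = {t1, t2, t4, t5}; Z2 = {t1, t4, t5}; fixed.
Sat(AG A[r U ~p]) = {t1, t4, t5}
t3 ∉ Sat(AG A[r U ~p]) = {t1, t4, t5}, so the formula does not hold at t3.

No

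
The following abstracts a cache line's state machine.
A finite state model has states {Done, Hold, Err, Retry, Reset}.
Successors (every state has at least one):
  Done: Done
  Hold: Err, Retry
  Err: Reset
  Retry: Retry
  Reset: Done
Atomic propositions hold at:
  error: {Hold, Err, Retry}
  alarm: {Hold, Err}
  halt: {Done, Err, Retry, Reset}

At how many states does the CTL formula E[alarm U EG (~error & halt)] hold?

4

Sat(~error) = {Done, Reset}
Sat(~error & halt) = {Done, Reset}
EG (~error & halt): greatest fixpoint, start Z0 = {Done, Reset}, keep only states in Sat with some successor in Z. Already a fixed point.
Sat(EG (~error & halt)) = {Done, Reset}
E[alarm U EG (~error & halt)]: least fixpoint, start Z0 = Sat(EG (~error & halt)) = {Done, Reset}, add states in Sat(alarm) with some successor in Z. Z1 = {Done, Err, Reset}; Z2 = {Done, Hold, Err, Reset}; fixed.
Sat(E[alarm U EG (~error & halt)]) = {Done, Hold, Err, Reset}
|Sat(E[alarm U EG (~error & halt)])| = |{Done, Hold, Err, Reset}| = 4.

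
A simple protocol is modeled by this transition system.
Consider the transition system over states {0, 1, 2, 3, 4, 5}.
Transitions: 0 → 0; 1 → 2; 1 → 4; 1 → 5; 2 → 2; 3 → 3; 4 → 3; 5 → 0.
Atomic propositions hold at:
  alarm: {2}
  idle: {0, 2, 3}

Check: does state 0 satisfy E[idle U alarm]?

E[idle U alarm]: least fixpoint, start Z0 = Sat(alarm) = {2}, add states in Sat(idle) with some successor in Z. Already a fixed point.
Sat(E[idle U alarm]) = {2}
0 ∉ Sat(E[idle U alarm]) = {2}, so the formula does not hold at 0.

No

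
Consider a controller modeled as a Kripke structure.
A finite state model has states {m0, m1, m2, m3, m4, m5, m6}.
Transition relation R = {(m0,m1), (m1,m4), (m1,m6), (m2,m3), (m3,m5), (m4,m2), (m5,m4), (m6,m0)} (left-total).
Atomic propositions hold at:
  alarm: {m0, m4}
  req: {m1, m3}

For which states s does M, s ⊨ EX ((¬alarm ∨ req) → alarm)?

{m1, m5, m6}

Sat(¬alarm) = {m1, m2, m3, m5, m6}
Sat(¬alarm ∨ req) = {m1, m2, m3, m5, m6}
Sat((¬alarm ∨ req) → alarm) = {m0, m4}
Sat(EX ((¬alarm ∨ req) → alarm)) = {s : some successor in {m0, m4}} = {m1, m5, m6}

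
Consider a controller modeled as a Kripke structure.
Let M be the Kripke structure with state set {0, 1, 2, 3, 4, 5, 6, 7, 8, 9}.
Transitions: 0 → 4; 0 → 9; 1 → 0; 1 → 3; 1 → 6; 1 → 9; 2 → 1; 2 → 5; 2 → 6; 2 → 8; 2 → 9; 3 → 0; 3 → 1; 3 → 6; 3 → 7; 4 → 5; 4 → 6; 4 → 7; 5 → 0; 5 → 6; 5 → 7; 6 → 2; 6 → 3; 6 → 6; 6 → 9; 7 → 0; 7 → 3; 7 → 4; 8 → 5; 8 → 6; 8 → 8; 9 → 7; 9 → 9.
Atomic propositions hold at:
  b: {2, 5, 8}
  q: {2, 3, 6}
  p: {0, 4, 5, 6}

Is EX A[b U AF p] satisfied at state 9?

AF p: least fixpoint, start Z0 = {0, 4, 5, 6}, add states with every successor in Z. Already a fixed point.
Sat(AF p) = {0, 4, 5, 6}
A[b U AF p]: least fixpoint, start Z0 = Sat(AF p) = {0, 4, 5, 6}, add states in Sat(b) with every successor in Z. Already a fixed point.
Sat(A[b U AF p]) = {0, 4, 5, 6}
Sat(EX A[b U AF p]) = {s : some successor in {0, 4, 5, 6}} = {0, 1, 2, 3, 4, 5, 6, 7, 8}
9 ∉ Sat(EX A[b U AF p]) = {0, 1, 2, 3, 4, 5, 6, 7, 8}, so the formula does not hold at 9.

No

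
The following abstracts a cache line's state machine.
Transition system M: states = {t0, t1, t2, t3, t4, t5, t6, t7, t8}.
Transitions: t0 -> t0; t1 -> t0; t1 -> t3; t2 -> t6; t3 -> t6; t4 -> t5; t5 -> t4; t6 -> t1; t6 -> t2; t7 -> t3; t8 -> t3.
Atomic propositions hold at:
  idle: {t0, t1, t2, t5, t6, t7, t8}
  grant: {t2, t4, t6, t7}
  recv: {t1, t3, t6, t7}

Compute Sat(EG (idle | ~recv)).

Sat(~recv) = {t0, t2, t4, t5, t8}
Sat(idle | ~recv) = {t0, t1, t2, t4, t5, t6, t7, t8}
EG (idle | ~recv): greatest fixpoint, start Z0 = {t0, t1, t2, t4, t5, t6, t7, t8}, keep only states in Sat with some successor in Z. Z1 = {t0, t1, t2, t4, t5, t6}; fixed.
Sat(EG (idle | ~recv)) = {t0, t1, t2, t4, t5, t6}

{t0, t1, t2, t4, t5, t6}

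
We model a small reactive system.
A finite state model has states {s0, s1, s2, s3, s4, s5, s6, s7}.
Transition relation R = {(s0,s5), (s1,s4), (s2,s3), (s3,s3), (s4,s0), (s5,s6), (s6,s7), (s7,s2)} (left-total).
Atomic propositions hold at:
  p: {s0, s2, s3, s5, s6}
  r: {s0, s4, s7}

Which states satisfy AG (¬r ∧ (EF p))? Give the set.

{s2, s3}

Sat(¬r) = {s1, s2, s3, s5, s6}
EF p: least fixpoint, start Z0 = {s0, s2, s3, s5, s6}, add states with some successor in Z. Z1 = {s0, s2, s3, s4, s5, s6, s7}; Z2 = {s0, s1, s2, s3, s4, s5, s6, s7}; fixed.
Sat(EF p) = {s0, s1, s2, s3, s4, s5, s6, s7}
Sat(¬r ∧ (EF p)) = {s1, s2, s3, s5, s6}
AG (¬r ∧ (EF p)): greatest fixpoint, start Z0 = {s1, s2, s3, s5, s6}, keep only states in Sat with every successor in Z. Z1 = {s2, s3, s5}; Z2 = {s2, s3}; fixed.
Sat(AG (¬r ∧ (EF p))) = {s2, s3}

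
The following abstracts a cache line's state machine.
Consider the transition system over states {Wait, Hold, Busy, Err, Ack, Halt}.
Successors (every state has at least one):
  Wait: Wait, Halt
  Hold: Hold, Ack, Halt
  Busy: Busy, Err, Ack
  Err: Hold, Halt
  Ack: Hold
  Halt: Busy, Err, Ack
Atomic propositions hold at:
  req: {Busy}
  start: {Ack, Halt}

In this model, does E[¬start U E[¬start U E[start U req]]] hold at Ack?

No

Sat(¬start) = {Wait, Hold, Busy, Err}
E[start U req]: least fixpoint, start Z0 = Sat(req) = {Busy}, add states in Sat(start) with some successor in Z. Z1 = {Busy, Halt}; fixed.
Sat(E[start U req]) = {Busy, Halt}
E[¬start U E[start U req]]: least fixpoint, start Z0 = Sat(E[start U req]) = {Busy, Halt}, add states in Sat(¬start) with some successor in Z. Z1 = {Wait, Hold, Busy, Err, Halt}; fixed.
Sat(E[¬start U E[start U req]]) = {Wait, Hold, Busy, Err, Halt}
E[¬start U E[¬start U E[start U req]]]: least fixpoint, start Z0 = Sat(E[¬start U E[start U req]]) = {Wait, Hold, Busy, Err, Halt}, add states in Sat(¬start) with some successor in Z. Already a fixed point.
Sat(E[¬start U E[¬start U E[start U req]]]) = {Wait, Hold, Busy, Err, Halt}
Ack ∉ Sat(E[¬start U E[¬start U E[start U req]]]) = {Wait, Hold, Busy, Err, Halt}, so the formula does not hold at Ack.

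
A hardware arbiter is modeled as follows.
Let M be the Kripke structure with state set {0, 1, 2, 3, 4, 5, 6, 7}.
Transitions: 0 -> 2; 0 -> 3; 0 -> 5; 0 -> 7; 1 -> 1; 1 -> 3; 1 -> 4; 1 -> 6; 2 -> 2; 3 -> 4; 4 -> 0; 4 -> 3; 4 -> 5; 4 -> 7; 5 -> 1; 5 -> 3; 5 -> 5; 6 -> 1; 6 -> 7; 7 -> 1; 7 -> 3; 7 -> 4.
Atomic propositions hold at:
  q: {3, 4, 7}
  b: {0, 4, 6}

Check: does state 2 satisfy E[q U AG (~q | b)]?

Yes

Sat(~q) = {0, 1, 2, 5, 6}
Sat(~q | b) = {0, 1, 2, 4, 5, 6}
AG (~q | b): greatest fixpoint, start Z0 = {0, 1, 2, 4, 5, 6}, keep only states in Sat with every successor in Z. Z1 = {2}; fixed.
Sat(AG (~q | b)) = {2}
E[q U AG (~q | b)]: least fixpoint, start Z0 = Sat(AG (~q | b)) = {2}, add states in Sat(q) with some successor in Z. Already a fixed point.
Sat(E[q U AG (~q | b)]) = {2}
2 ∈ Sat(E[q U AG (~q | b)]) = {2}, so the formula holds at 2.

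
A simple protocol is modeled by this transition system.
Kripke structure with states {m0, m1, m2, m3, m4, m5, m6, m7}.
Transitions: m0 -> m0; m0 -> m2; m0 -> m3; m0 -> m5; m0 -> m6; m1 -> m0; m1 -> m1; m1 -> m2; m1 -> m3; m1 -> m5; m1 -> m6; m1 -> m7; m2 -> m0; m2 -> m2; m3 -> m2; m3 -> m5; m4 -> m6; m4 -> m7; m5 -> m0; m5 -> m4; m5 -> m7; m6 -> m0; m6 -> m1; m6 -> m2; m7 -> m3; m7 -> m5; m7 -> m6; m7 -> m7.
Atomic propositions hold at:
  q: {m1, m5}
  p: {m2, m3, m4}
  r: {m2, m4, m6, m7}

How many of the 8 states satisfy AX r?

1

Sat(AX r) = {s : every successor in {m2, m4, m6, m7}} = {m4}
|Sat(AX r)| = |{m4}| = 1.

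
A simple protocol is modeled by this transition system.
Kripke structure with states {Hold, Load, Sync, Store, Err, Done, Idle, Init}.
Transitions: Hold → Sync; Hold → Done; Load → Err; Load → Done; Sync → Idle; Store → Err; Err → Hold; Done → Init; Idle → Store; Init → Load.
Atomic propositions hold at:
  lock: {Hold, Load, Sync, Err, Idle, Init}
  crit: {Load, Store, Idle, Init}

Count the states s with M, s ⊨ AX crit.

4

Sat(AX crit) = {s : every successor in {Load, Store, Idle, Init}} = {Sync, Done, Idle, Init}
|Sat(AX crit)| = |{Sync, Done, Idle, Init}| = 4.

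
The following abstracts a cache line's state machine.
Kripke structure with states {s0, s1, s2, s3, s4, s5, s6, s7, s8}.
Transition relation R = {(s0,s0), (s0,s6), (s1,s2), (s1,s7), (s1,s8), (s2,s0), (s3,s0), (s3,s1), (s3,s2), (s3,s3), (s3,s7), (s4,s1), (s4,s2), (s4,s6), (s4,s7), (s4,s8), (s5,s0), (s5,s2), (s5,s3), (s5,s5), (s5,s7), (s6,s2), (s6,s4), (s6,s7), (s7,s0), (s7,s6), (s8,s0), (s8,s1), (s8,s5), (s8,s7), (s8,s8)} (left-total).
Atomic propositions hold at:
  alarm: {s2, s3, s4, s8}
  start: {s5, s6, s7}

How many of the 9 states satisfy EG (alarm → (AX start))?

Sat(AX start) = {s : every successor in {s5, s6, s7}} = ∅
Sat(alarm → (AX start)) = {s0, s1, s5, s6, s7}
EG (alarm → (AX start)): greatest fixpoint, start Z0 = {s0, s1, s5, s6, s7}, keep only states in Sat with some successor in Z. Already a fixed point.
Sat(EG (alarm → (AX start))) = {s0, s1, s5, s6, s7}
|Sat(EG (alarm → (AX start)))| = |{s0, s1, s5, s6, s7}| = 5.

5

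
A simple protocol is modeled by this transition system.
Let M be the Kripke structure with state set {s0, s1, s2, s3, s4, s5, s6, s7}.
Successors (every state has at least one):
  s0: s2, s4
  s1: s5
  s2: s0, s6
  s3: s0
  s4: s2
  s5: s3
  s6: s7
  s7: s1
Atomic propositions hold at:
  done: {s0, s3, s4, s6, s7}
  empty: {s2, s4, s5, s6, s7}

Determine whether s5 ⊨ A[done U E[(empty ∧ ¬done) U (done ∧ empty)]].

Sat(¬done) = {s1, s2, s5}
Sat(empty ∧ ¬done) = {s2, s5}
Sat(done ∧ empty) = {s4, s6, s7}
E[(empty ∧ ¬done) U (done ∧ empty)]: least fixpoint, start Z0 = Sat((done ∧ empty)) = {s4, s6, s7}, add states in Sat(empty ∧ ¬done) with some successor in Z. Z1 = {s2, s4, s6, s7}; fixed.
Sat(E[(empty ∧ ¬done) U (done ∧ empty)]) = {s2, s4, s6, s7}
A[done U E[(empty ∧ ¬done) U (done ∧ empty)]]: least fixpoint, start Z0 = Sat(E[(empty ∧ ¬done) U (done ∧ empty)]) = {s2, s4, s6, s7}, add states in Sat(done) with every successor in Z. Z1 = {s0, s2, s4, s6, s7}; Z2 = {s0, s2, s3, s4, s6, s7}; fixed.
Sat(A[done U E[(empty ∧ ¬done) U (done ∧ empty)]]) = {s0, s2, s3, s4, s6, s7}
s5 ∉ Sat(A[done U E[(empty ∧ ¬done) U (done ∧ empty)]]) = {s0, s2, s3, s4, s6, s7}, so the formula does not hold at s5.

No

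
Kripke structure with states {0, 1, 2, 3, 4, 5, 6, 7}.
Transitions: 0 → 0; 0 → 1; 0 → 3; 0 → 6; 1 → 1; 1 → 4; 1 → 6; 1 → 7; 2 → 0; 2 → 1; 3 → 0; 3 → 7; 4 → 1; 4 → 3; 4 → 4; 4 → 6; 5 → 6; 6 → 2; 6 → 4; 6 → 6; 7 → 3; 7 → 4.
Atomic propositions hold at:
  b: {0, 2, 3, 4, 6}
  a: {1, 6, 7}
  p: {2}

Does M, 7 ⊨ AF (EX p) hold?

Sat(EX p) = {s : some successor in {2}} = {6}
AF (EX p): least fixpoint, start Z0 = {6}, add states with every successor in Z. Z1 = {5, 6}; fixed.
Sat(AF (EX p)) = {5, 6}
7 ∉ Sat(AF (EX p)) = {5, 6}, so the formula does not hold at 7.

No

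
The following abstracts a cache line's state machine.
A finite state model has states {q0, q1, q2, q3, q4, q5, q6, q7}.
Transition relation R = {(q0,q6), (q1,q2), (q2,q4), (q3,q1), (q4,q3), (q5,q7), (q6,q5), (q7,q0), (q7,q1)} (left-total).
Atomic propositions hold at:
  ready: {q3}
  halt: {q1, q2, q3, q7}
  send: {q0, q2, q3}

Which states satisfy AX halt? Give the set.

Sat(AX halt) = {s : every successor in {q1, q2, q3, q7}} = {q1, q3, q4, q5}

{q1, q3, q4, q5}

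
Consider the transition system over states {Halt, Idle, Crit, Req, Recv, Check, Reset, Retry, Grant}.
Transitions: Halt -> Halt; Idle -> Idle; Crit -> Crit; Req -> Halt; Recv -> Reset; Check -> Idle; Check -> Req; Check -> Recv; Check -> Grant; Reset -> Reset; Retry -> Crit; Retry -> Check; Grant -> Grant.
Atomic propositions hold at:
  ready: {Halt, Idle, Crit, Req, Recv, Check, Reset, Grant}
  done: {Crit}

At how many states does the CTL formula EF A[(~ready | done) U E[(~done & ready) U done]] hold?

Sat(~ready) = {Retry}
Sat(~ready | done) = {Crit, Retry}
Sat(~done) = {Halt, Idle, Req, Recv, Check, Reset, Retry, Grant}
Sat(~done & ready) = {Halt, Idle, Req, Recv, Check, Reset, Grant}
E[(~done & ready) U done]: least fixpoint, start Z0 = Sat(done) = {Crit}, add states in Sat(~done & ready) with some successor in Z. Already a fixed point.
Sat(E[(~done & ready) U done]) = {Crit}
A[(~ready | done) U E[(~done & ready) U done]]: least fixpoint, start Z0 = Sat(E[(~done & ready) U done]) = {Crit}, add states in Sat(~ready | done) with every successor in Z. Already a fixed point.
Sat(A[(~ready | done) U E[(~done & ready) U done]]) = {Crit}
EF A[(~ready | done) U E[(~done & ready) U done]]: least fixpoint, start Z0 = {Crit}, add states with some successor in Z. Z1 = {Crit, Retry}; fixed.
Sat(EF A[(~ready | done) U E[(~done & ready) U done]]) = {Crit, Retry}
|Sat(EF A[(~ready | done) U E[(~done & ready) U done]])| = |{Crit, Retry}| = 2.

2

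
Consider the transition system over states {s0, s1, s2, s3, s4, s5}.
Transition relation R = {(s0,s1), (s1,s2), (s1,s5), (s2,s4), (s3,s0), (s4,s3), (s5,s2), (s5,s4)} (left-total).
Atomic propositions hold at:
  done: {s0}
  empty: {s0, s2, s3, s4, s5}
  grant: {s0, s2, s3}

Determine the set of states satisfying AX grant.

Sat(AX grant) = {s : every successor in {s0, s2, s3}} = {s3, s4}

{s3, s4}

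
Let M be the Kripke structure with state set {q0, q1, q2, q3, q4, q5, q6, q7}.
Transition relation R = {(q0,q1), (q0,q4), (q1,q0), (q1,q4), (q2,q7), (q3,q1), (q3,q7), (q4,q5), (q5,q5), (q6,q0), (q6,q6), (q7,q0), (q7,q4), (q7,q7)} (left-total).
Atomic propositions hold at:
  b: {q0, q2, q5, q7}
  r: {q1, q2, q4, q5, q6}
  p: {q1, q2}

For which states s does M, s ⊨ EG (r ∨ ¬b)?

Sat(¬b) = {q1, q3, q4, q6}
Sat(r ∨ ¬b) = {q1, q2, q3, q4, q5, q6}
EG (r ∨ ¬b): greatest fixpoint, start Z0 = {q1, q2, q3, q4, q5, q6}, keep only states in Sat with some successor in Z. Z1 = {q1, q3, q4, q5, q6}; fixed.
Sat(EG (r ∨ ¬b)) = {q1, q3, q4, q5, q6}

{q1, q3, q4, q5, q6}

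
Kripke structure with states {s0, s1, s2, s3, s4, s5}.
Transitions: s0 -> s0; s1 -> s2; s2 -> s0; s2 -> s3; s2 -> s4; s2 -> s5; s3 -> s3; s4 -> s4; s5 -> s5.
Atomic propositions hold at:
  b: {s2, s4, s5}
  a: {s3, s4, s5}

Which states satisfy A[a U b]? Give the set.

{s2, s4, s5}

A[a U b]: least fixpoint, start Z0 = Sat(b) = {s2, s4, s5}, add states in Sat(a) with every successor in Z. Already a fixed point.
Sat(A[a U b]) = {s2, s4, s5}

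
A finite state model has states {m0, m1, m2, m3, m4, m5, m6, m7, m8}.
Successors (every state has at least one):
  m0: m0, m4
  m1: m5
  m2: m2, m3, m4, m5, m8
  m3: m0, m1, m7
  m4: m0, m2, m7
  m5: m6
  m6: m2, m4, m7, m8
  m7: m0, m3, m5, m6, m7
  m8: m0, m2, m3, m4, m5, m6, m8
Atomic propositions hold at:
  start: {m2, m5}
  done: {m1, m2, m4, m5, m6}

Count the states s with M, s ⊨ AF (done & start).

Sat(done & start) = {m2, m5}
AF (done & start): least fixpoint, start Z0 = {m2, m5}, add states with every successor in Z. Z1 = {m1, m2, m5}; fixed.
Sat(AF (done & start)) = {m1, m2, m5}
|Sat(AF (done & start))| = |{m1, m2, m5}| = 3.

3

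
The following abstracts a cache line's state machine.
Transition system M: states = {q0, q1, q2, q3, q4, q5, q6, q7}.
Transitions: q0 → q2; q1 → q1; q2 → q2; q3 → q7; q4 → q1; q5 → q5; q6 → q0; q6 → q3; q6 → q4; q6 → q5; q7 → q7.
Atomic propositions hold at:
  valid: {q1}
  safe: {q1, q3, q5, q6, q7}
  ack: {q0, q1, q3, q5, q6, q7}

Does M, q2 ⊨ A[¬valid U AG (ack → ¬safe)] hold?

Yes

Sat(¬valid) = {q0, q2, q3, q4, q5, q6, q7}
Sat(¬safe) = {q0, q2, q4}
Sat(ack → ¬safe) = {q0, q2, q4}
AG (ack → ¬safe): greatest fixpoint, start Z0 = {q0, q2, q4}, keep only states in Sat with every successor in Z. Z1 = {q0, q2}; fixed.
Sat(AG (ack → ¬safe)) = {q0, q2}
A[¬valid U AG (ack → ¬safe)]: least fixpoint, start Z0 = Sat(AG (ack → ¬safe)) = {q0, q2}, add states in Sat(¬valid) with every successor in Z. Already a fixed point.
Sat(A[¬valid U AG (ack → ¬safe)]) = {q0, q2}
q2 ∈ Sat(A[¬valid U AG (ack → ¬safe)]) = {q0, q2}, so the formula holds at q2.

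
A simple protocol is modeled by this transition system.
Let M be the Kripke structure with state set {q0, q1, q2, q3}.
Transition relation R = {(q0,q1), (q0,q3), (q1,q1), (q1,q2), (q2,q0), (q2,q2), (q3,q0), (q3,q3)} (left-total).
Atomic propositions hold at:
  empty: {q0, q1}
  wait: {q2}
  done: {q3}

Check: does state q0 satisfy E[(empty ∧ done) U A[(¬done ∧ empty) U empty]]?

Yes

Sat(empty ∧ done) = ∅
Sat(¬done) = {q0, q1, q2}
Sat(¬done ∧ empty) = {q0, q1}
A[(¬done ∧ empty) U empty]: least fixpoint, start Z0 = Sat(empty) = {q0, q1}, add states in Sat(¬done ∧ empty) with every successor in Z. Already a fixed point.
Sat(A[(¬done ∧ empty) U empty]) = {q0, q1}
E[(empty ∧ done) U A[(¬done ∧ empty) U empty]]: least fixpoint, start Z0 = Sat(A[(¬done ∧ empty) U empty]) = {q0, q1}, add states in Sat(empty ∧ done) with some successor in Z. Already a fixed point.
Sat(E[(empty ∧ done) U A[(¬done ∧ empty) U empty]]) = {q0, q1}
q0 ∈ Sat(E[(empty ∧ done) U A[(¬done ∧ empty) U empty]]) = {q0, q1}, so the formula holds at q0.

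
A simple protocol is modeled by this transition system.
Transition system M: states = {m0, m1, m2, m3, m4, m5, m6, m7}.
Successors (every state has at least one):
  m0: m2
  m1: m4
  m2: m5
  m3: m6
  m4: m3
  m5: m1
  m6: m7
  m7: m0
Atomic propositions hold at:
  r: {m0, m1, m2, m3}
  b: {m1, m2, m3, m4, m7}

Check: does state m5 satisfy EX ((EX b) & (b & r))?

Yes

Sat(EX b) = {s : some successor in {m1, m2, m3, m4, m7}} = {m0, m1, m4, m5, m6}
Sat(b & r) = {m1, m2, m3}
Sat((EX b) & (b & r)) = {m1}
Sat(EX ((EX b) & (b & r))) = {s : some successor in {m1}} = {m5}
m5 ∈ Sat(EX ((EX b) & (b & r))) = {m5}, so the formula holds at m5.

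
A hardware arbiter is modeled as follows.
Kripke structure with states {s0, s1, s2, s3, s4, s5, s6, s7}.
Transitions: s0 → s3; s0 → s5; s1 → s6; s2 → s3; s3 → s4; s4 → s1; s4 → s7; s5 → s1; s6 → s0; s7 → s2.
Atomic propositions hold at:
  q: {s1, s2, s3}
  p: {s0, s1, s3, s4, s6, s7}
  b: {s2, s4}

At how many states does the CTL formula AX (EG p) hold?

5

EG p: greatest fixpoint, start Z0 = {s0, s1, s3, s4, s6, s7}, keep only states in Sat with some successor in Z. Z1 = {s0, s1, s3, s4, s6}; fixed.
Sat(EG p) = {s0, s1, s3, s4, s6}
Sat(AX (EG p)) = {s : every successor in {s0, s1, s3, s4, s6}} = {s1, s2, s3, s5, s6}
|Sat(AX (EG p))| = |{s1, s2, s3, s5, s6}| = 5.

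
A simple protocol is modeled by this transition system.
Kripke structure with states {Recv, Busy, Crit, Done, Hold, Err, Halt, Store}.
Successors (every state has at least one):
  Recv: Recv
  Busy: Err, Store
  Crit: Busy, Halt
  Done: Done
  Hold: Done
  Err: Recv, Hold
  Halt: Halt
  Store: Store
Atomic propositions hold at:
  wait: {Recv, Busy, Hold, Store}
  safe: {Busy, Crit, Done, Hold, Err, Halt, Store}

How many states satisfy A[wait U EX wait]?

Sat(EX wait) = {s : some successor in {Recv, Busy, Hold, Store}} = {Recv, Busy, Crit, Err, Store}
A[wait U EX wait]: least fixpoint, start Z0 = Sat(EX wait) = {Recv, Busy, Crit, Err, Store}, add states in Sat(wait) with every successor in Z. Already a fixed point.
Sat(A[wait U EX wait]) = {Recv, Busy, Crit, Err, Store}
|Sat(A[wait U EX wait])| = |{Recv, Busy, Crit, Err, Store}| = 5.

5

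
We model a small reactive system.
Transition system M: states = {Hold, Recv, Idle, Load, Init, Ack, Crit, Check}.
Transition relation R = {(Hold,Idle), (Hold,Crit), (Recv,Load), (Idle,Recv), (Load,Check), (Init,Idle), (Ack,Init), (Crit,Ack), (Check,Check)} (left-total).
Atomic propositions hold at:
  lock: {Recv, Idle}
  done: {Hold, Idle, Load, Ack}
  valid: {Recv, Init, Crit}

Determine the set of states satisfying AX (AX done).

Sat(AX done) = {s : every successor in {Hold, Idle, Load, Ack}} = {Recv, Init, Crit}
Sat(AX (AX done)) = {s : every successor in {Recv, Init, Crit}} = {Idle, Ack}

{Idle, Ack}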